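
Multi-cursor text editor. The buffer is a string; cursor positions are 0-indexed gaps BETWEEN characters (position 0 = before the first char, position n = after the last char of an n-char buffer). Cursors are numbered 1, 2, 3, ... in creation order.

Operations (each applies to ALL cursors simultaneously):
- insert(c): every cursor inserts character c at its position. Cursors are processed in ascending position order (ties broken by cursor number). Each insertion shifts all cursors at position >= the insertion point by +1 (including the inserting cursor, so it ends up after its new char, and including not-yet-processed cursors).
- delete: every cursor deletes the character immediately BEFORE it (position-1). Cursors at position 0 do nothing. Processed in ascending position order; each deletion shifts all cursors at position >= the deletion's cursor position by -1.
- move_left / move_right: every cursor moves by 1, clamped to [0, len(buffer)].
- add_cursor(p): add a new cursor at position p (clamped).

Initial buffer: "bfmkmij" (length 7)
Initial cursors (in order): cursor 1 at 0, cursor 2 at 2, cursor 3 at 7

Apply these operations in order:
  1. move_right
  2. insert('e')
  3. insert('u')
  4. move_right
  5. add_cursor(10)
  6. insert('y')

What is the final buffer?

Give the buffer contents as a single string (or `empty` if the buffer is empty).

Answer: beufymeukymiyjeuy

Derivation:
After op 1 (move_right): buffer="bfmkmij" (len 7), cursors c1@1 c2@3 c3@7, authorship .......
After op 2 (insert('e')): buffer="befmekmije" (len 10), cursors c1@2 c2@5 c3@10, authorship .1..2....3
After op 3 (insert('u')): buffer="beufmeukmijeu" (len 13), cursors c1@3 c2@7 c3@13, authorship .11..22....33
After op 4 (move_right): buffer="beufmeukmijeu" (len 13), cursors c1@4 c2@8 c3@13, authorship .11..22....33
After op 5 (add_cursor(10)): buffer="beufmeukmijeu" (len 13), cursors c1@4 c2@8 c4@10 c3@13, authorship .11..22....33
After op 6 (insert('y')): buffer="beufymeukymiyjeuy" (len 17), cursors c1@5 c2@10 c4@13 c3@17, authorship .11.1.22.2..4.333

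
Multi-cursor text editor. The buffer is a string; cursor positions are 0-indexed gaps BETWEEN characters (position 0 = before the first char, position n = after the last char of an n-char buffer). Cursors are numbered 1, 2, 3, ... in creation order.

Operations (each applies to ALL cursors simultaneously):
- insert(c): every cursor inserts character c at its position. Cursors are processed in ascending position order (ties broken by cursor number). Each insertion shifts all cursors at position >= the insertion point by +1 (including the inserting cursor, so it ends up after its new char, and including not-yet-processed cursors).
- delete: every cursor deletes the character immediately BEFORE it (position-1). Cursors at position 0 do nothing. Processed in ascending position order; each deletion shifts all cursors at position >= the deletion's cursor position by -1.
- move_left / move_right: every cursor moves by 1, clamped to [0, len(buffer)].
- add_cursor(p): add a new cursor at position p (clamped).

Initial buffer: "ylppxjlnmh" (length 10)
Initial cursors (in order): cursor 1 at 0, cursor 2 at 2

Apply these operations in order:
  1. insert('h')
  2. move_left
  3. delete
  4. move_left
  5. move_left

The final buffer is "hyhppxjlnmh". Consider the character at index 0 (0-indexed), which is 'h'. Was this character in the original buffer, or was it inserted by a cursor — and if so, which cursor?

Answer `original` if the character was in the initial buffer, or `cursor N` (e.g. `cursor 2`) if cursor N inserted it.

After op 1 (insert('h')): buffer="hylhppxjlnmh" (len 12), cursors c1@1 c2@4, authorship 1..2........
After op 2 (move_left): buffer="hylhppxjlnmh" (len 12), cursors c1@0 c2@3, authorship 1..2........
After op 3 (delete): buffer="hyhppxjlnmh" (len 11), cursors c1@0 c2@2, authorship 1.2........
After op 4 (move_left): buffer="hyhppxjlnmh" (len 11), cursors c1@0 c2@1, authorship 1.2........
After op 5 (move_left): buffer="hyhppxjlnmh" (len 11), cursors c1@0 c2@0, authorship 1.2........
Authorship (.=original, N=cursor N): 1 . 2 . . . . . . . .
Index 0: author = 1

Answer: cursor 1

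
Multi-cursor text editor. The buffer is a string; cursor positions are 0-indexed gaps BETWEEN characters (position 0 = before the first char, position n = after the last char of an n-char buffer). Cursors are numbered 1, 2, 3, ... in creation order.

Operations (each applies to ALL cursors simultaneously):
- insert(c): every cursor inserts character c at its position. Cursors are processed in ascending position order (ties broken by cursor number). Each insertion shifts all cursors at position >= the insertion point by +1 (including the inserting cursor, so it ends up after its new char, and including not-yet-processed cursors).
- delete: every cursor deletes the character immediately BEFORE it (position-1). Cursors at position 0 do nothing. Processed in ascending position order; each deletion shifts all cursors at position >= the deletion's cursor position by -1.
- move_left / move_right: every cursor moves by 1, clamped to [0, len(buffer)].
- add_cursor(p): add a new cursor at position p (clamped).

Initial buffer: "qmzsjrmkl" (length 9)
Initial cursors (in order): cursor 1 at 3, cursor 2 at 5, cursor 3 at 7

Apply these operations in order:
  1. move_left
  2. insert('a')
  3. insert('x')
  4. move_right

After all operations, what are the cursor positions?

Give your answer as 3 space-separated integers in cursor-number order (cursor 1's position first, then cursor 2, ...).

Answer: 5 9 13

Derivation:
After op 1 (move_left): buffer="qmzsjrmkl" (len 9), cursors c1@2 c2@4 c3@6, authorship .........
After op 2 (insert('a')): buffer="qmazsajramkl" (len 12), cursors c1@3 c2@6 c3@9, authorship ..1..2..3...
After op 3 (insert('x')): buffer="qmaxzsaxjraxmkl" (len 15), cursors c1@4 c2@8 c3@12, authorship ..11..22..33...
After op 4 (move_right): buffer="qmaxzsaxjraxmkl" (len 15), cursors c1@5 c2@9 c3@13, authorship ..11..22..33...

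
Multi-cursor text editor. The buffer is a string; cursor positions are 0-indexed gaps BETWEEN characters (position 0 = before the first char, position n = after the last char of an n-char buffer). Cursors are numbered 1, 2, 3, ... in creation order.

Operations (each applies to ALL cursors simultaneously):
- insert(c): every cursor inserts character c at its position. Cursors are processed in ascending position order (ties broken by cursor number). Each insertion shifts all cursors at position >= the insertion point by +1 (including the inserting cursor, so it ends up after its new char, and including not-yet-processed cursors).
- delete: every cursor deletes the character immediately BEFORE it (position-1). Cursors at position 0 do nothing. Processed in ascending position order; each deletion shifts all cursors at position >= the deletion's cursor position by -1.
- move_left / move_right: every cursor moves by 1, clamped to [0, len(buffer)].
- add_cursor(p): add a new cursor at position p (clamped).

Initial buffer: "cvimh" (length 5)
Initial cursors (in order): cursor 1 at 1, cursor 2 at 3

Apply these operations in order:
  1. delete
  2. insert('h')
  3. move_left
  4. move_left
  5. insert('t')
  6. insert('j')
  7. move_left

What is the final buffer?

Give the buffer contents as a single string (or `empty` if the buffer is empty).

After op 1 (delete): buffer="vmh" (len 3), cursors c1@0 c2@1, authorship ...
After op 2 (insert('h')): buffer="hvhmh" (len 5), cursors c1@1 c2@3, authorship 1.2..
After op 3 (move_left): buffer="hvhmh" (len 5), cursors c1@0 c2@2, authorship 1.2..
After op 4 (move_left): buffer="hvhmh" (len 5), cursors c1@0 c2@1, authorship 1.2..
After op 5 (insert('t')): buffer="thtvhmh" (len 7), cursors c1@1 c2@3, authorship 112.2..
After op 6 (insert('j')): buffer="tjhtjvhmh" (len 9), cursors c1@2 c2@5, authorship 11122.2..
After op 7 (move_left): buffer="tjhtjvhmh" (len 9), cursors c1@1 c2@4, authorship 11122.2..

Answer: tjhtjvhmh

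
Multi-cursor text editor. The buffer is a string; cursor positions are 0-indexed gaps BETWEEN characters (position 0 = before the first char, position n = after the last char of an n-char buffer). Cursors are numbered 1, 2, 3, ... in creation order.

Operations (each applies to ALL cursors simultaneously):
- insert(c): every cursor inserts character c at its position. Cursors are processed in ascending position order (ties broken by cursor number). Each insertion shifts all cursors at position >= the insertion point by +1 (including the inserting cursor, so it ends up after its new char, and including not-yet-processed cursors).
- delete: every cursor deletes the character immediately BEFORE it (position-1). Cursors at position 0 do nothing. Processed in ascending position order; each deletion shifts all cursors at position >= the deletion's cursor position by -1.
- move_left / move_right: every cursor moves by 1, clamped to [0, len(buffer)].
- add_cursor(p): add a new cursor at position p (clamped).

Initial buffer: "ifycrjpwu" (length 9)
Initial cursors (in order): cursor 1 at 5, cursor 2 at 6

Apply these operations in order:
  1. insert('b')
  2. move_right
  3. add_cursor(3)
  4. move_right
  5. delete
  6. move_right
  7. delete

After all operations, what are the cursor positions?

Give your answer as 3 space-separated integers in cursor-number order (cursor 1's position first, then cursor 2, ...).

After op 1 (insert('b')): buffer="ifycrbjbpwu" (len 11), cursors c1@6 c2@8, authorship .....1.2...
After op 2 (move_right): buffer="ifycrbjbpwu" (len 11), cursors c1@7 c2@9, authorship .....1.2...
After op 3 (add_cursor(3)): buffer="ifycrbjbpwu" (len 11), cursors c3@3 c1@7 c2@9, authorship .....1.2...
After op 4 (move_right): buffer="ifycrbjbpwu" (len 11), cursors c3@4 c1@8 c2@10, authorship .....1.2...
After op 5 (delete): buffer="ifyrbjpu" (len 8), cursors c3@3 c1@6 c2@7, authorship ....1...
After op 6 (move_right): buffer="ifyrbjpu" (len 8), cursors c3@4 c1@7 c2@8, authorship ....1...
After op 7 (delete): buffer="ifybj" (len 5), cursors c3@3 c1@5 c2@5, authorship ...1.

Answer: 5 5 3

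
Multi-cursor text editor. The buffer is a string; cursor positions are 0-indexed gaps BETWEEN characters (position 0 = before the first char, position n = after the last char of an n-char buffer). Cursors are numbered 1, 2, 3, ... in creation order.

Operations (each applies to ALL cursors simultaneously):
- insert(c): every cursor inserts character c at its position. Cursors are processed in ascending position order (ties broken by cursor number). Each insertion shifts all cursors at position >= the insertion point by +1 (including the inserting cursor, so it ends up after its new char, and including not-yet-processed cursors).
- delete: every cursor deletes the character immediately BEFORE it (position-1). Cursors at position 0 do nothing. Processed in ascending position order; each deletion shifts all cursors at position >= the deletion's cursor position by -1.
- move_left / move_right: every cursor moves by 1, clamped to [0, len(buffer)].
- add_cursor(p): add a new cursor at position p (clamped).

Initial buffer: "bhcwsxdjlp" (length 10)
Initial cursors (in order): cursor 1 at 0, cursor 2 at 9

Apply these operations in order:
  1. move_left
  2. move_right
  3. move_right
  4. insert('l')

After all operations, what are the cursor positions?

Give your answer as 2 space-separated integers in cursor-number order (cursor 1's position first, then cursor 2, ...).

Answer: 3 12

Derivation:
After op 1 (move_left): buffer="bhcwsxdjlp" (len 10), cursors c1@0 c2@8, authorship ..........
After op 2 (move_right): buffer="bhcwsxdjlp" (len 10), cursors c1@1 c2@9, authorship ..........
After op 3 (move_right): buffer="bhcwsxdjlp" (len 10), cursors c1@2 c2@10, authorship ..........
After op 4 (insert('l')): buffer="bhlcwsxdjlpl" (len 12), cursors c1@3 c2@12, authorship ..1........2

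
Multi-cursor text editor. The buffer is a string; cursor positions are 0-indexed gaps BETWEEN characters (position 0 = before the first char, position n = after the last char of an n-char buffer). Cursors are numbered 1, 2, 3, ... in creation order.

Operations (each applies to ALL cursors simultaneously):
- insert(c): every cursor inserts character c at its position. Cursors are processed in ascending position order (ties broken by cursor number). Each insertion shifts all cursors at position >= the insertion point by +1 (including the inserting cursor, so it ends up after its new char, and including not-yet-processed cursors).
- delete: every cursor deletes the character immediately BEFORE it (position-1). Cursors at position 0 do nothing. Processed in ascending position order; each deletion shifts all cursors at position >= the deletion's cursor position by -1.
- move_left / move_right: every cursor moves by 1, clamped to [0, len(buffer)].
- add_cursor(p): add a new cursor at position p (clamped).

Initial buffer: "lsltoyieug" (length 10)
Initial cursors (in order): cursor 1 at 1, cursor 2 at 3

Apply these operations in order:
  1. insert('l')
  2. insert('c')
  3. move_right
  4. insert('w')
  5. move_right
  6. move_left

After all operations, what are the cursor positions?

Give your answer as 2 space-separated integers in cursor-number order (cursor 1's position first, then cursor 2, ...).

After op 1 (insert('l')): buffer="llslltoyieug" (len 12), cursors c1@2 c2@5, authorship .1..2.......
After op 2 (insert('c')): buffer="llcsllctoyieug" (len 14), cursors c1@3 c2@7, authorship .11..22.......
After op 3 (move_right): buffer="llcsllctoyieug" (len 14), cursors c1@4 c2@8, authorship .11..22.......
After op 4 (insert('w')): buffer="llcswllctwoyieug" (len 16), cursors c1@5 c2@10, authorship .11.1.22.2......
After op 5 (move_right): buffer="llcswllctwoyieug" (len 16), cursors c1@6 c2@11, authorship .11.1.22.2......
After op 6 (move_left): buffer="llcswllctwoyieug" (len 16), cursors c1@5 c2@10, authorship .11.1.22.2......

Answer: 5 10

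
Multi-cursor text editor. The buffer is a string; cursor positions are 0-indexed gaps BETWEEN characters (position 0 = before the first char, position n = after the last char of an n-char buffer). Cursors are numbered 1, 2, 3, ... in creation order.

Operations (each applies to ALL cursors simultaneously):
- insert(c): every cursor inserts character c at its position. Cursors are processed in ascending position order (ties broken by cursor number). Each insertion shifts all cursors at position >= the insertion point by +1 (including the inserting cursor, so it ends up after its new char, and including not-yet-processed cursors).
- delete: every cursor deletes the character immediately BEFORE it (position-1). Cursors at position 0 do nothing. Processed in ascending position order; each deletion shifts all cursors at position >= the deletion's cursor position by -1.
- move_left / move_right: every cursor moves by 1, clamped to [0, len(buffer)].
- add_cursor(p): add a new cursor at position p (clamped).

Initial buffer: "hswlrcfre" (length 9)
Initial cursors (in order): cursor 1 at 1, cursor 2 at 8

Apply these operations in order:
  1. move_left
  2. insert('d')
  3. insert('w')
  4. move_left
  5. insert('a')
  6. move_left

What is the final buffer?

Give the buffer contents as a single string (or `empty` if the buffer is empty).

After op 1 (move_left): buffer="hswlrcfre" (len 9), cursors c1@0 c2@7, authorship .........
After op 2 (insert('d')): buffer="dhswlrcfdre" (len 11), cursors c1@1 c2@9, authorship 1.......2..
After op 3 (insert('w')): buffer="dwhswlrcfdwre" (len 13), cursors c1@2 c2@11, authorship 11.......22..
After op 4 (move_left): buffer="dwhswlrcfdwre" (len 13), cursors c1@1 c2@10, authorship 11.......22..
After op 5 (insert('a')): buffer="dawhswlrcfdawre" (len 15), cursors c1@2 c2@12, authorship 111.......222..
After op 6 (move_left): buffer="dawhswlrcfdawre" (len 15), cursors c1@1 c2@11, authorship 111.......222..

Answer: dawhswlrcfdawre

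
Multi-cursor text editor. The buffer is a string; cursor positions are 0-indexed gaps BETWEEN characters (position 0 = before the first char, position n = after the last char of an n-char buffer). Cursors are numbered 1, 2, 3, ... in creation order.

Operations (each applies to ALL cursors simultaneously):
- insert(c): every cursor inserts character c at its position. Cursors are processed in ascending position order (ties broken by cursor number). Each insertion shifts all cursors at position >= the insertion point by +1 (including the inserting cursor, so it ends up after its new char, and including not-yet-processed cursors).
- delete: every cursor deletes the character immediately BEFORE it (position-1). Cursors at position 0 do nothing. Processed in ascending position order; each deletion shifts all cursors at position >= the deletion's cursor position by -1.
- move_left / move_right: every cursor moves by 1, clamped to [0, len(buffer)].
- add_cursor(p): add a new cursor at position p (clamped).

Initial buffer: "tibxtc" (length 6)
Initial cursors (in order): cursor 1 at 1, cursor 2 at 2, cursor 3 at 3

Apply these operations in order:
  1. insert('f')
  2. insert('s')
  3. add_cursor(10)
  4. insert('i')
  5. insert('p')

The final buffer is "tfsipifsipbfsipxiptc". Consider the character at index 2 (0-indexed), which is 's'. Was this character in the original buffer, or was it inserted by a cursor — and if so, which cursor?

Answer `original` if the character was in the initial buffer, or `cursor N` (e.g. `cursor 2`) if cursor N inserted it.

Answer: cursor 1

Derivation:
After op 1 (insert('f')): buffer="tfifbfxtc" (len 9), cursors c1@2 c2@4 c3@6, authorship .1.2.3...
After op 2 (insert('s')): buffer="tfsifsbfsxtc" (len 12), cursors c1@3 c2@6 c3@9, authorship .11.22.33...
After op 3 (add_cursor(10)): buffer="tfsifsbfsxtc" (len 12), cursors c1@3 c2@6 c3@9 c4@10, authorship .11.22.33...
After op 4 (insert('i')): buffer="tfsiifsibfsixitc" (len 16), cursors c1@4 c2@8 c3@12 c4@14, authorship .111.222.333.4..
After op 5 (insert('p')): buffer="tfsipifsipbfsipxiptc" (len 20), cursors c1@5 c2@10 c3@15 c4@18, authorship .1111.2222.3333.44..
Authorship (.=original, N=cursor N): . 1 1 1 1 . 2 2 2 2 . 3 3 3 3 . 4 4 . .
Index 2: author = 1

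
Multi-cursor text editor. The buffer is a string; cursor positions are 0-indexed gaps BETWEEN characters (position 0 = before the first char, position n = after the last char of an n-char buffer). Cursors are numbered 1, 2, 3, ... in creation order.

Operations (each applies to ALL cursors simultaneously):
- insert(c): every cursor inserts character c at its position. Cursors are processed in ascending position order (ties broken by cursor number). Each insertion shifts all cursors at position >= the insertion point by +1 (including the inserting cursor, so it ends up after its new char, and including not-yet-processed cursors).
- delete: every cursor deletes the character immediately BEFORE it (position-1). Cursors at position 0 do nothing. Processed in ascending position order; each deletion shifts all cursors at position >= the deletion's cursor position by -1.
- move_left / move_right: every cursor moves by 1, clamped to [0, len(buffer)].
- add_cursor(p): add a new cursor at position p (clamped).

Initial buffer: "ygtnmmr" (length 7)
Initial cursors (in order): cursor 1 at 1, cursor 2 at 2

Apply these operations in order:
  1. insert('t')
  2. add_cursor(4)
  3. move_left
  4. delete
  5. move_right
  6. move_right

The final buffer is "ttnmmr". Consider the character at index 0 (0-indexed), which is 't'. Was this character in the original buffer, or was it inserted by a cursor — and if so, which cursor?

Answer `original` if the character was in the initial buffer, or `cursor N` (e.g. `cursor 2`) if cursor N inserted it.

After op 1 (insert('t')): buffer="ytgttnmmr" (len 9), cursors c1@2 c2@4, authorship .1.2.....
After op 2 (add_cursor(4)): buffer="ytgttnmmr" (len 9), cursors c1@2 c2@4 c3@4, authorship .1.2.....
After op 3 (move_left): buffer="ytgttnmmr" (len 9), cursors c1@1 c2@3 c3@3, authorship .1.2.....
After op 4 (delete): buffer="ttnmmr" (len 6), cursors c1@0 c2@0 c3@0, authorship 2.....
After op 5 (move_right): buffer="ttnmmr" (len 6), cursors c1@1 c2@1 c3@1, authorship 2.....
After op 6 (move_right): buffer="ttnmmr" (len 6), cursors c1@2 c2@2 c3@2, authorship 2.....
Authorship (.=original, N=cursor N): 2 . . . . .
Index 0: author = 2

Answer: cursor 2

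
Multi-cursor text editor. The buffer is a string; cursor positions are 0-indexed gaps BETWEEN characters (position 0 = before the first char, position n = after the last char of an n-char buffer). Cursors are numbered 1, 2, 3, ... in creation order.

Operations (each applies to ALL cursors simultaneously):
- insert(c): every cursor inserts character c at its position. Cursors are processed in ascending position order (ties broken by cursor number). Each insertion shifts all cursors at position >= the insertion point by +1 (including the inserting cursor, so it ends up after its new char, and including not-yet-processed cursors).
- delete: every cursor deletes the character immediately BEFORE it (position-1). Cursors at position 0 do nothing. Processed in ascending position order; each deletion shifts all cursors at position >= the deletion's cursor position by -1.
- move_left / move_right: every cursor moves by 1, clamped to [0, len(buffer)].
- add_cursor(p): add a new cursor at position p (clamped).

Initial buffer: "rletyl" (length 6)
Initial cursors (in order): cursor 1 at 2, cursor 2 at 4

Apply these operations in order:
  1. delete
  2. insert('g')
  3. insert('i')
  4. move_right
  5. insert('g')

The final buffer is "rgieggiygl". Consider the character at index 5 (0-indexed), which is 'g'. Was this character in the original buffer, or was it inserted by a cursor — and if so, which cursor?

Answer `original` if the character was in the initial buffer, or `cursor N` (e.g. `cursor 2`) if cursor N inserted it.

Answer: cursor 2

Derivation:
After op 1 (delete): buffer="reyl" (len 4), cursors c1@1 c2@2, authorship ....
After op 2 (insert('g')): buffer="rgegyl" (len 6), cursors c1@2 c2@4, authorship .1.2..
After op 3 (insert('i')): buffer="rgiegiyl" (len 8), cursors c1@3 c2@6, authorship .11.22..
After op 4 (move_right): buffer="rgiegiyl" (len 8), cursors c1@4 c2@7, authorship .11.22..
After op 5 (insert('g')): buffer="rgieggiygl" (len 10), cursors c1@5 c2@9, authorship .11.122.2.
Authorship (.=original, N=cursor N): . 1 1 . 1 2 2 . 2 .
Index 5: author = 2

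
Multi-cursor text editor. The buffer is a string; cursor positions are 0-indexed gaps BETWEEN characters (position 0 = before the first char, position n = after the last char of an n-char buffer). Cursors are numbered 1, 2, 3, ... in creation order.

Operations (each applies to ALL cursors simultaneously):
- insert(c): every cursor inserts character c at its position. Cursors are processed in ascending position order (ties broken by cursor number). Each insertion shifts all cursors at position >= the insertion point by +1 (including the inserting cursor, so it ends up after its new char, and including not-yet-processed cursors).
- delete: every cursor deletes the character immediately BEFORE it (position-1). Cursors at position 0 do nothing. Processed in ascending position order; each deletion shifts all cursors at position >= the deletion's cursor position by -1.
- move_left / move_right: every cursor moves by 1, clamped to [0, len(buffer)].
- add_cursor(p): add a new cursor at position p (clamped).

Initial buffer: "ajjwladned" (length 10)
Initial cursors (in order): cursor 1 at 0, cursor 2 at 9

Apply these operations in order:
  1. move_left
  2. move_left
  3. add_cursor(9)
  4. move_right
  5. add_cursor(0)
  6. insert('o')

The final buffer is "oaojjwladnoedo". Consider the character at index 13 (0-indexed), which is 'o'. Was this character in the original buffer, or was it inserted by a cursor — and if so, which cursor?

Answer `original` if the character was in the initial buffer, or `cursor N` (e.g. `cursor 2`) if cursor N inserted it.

Answer: cursor 3

Derivation:
After op 1 (move_left): buffer="ajjwladned" (len 10), cursors c1@0 c2@8, authorship ..........
After op 2 (move_left): buffer="ajjwladned" (len 10), cursors c1@0 c2@7, authorship ..........
After op 3 (add_cursor(9)): buffer="ajjwladned" (len 10), cursors c1@0 c2@7 c3@9, authorship ..........
After op 4 (move_right): buffer="ajjwladned" (len 10), cursors c1@1 c2@8 c3@10, authorship ..........
After op 5 (add_cursor(0)): buffer="ajjwladned" (len 10), cursors c4@0 c1@1 c2@8 c3@10, authorship ..........
After op 6 (insert('o')): buffer="oaojjwladnoedo" (len 14), cursors c4@1 c1@3 c2@11 c3@14, authorship 4.1.......2..3
Authorship (.=original, N=cursor N): 4 . 1 . . . . . . . 2 . . 3
Index 13: author = 3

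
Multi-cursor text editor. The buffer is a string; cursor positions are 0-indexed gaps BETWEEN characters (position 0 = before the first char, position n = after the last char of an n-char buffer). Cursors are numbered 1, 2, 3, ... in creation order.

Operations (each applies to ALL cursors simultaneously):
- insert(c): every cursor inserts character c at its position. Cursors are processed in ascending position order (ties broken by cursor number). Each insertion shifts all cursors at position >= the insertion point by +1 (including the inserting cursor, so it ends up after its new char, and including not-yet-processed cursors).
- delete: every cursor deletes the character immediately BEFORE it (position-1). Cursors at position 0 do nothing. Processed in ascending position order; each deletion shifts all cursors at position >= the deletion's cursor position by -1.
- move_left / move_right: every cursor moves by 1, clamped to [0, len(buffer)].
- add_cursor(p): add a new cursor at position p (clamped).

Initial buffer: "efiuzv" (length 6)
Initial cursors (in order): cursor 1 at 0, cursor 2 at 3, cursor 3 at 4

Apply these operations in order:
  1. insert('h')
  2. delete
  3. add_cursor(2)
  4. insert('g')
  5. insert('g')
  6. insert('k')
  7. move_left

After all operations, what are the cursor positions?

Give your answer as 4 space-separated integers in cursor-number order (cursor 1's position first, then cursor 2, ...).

Answer: 2 11 15 7

Derivation:
After op 1 (insert('h')): buffer="hefihuhzv" (len 9), cursors c1@1 c2@5 c3@7, authorship 1...2.3..
After op 2 (delete): buffer="efiuzv" (len 6), cursors c1@0 c2@3 c3@4, authorship ......
After op 3 (add_cursor(2)): buffer="efiuzv" (len 6), cursors c1@0 c4@2 c2@3 c3@4, authorship ......
After op 4 (insert('g')): buffer="gefgigugzv" (len 10), cursors c1@1 c4@4 c2@6 c3@8, authorship 1..4.2.3..
After op 5 (insert('g')): buffer="ggefggigguggzv" (len 14), cursors c1@2 c4@6 c2@9 c3@12, authorship 11..44.22.33..
After op 6 (insert('k')): buffer="ggkefggkiggkuggkzv" (len 18), cursors c1@3 c4@8 c2@12 c3@16, authorship 111..444.222.333..
After op 7 (move_left): buffer="ggkefggkiggkuggkzv" (len 18), cursors c1@2 c4@7 c2@11 c3@15, authorship 111..444.222.333..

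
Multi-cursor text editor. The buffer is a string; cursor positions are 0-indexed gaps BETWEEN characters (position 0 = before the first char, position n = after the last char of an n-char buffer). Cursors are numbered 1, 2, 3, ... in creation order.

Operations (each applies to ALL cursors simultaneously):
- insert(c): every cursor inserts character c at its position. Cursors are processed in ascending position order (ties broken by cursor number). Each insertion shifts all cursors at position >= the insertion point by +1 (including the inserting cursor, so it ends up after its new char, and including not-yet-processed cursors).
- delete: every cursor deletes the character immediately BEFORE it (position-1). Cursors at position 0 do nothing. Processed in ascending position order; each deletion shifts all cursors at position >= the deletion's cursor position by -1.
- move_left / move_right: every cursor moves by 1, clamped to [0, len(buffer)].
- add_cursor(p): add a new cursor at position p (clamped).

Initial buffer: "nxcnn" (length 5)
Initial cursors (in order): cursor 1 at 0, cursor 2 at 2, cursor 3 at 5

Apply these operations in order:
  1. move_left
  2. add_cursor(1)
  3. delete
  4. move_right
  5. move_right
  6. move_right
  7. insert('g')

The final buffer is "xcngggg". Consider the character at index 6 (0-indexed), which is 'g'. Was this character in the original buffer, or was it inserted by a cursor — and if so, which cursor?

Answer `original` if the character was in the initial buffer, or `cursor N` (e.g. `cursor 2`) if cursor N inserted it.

After op 1 (move_left): buffer="nxcnn" (len 5), cursors c1@0 c2@1 c3@4, authorship .....
After op 2 (add_cursor(1)): buffer="nxcnn" (len 5), cursors c1@0 c2@1 c4@1 c3@4, authorship .....
After op 3 (delete): buffer="xcn" (len 3), cursors c1@0 c2@0 c4@0 c3@2, authorship ...
After op 4 (move_right): buffer="xcn" (len 3), cursors c1@1 c2@1 c4@1 c3@3, authorship ...
After op 5 (move_right): buffer="xcn" (len 3), cursors c1@2 c2@2 c4@2 c3@3, authorship ...
After op 6 (move_right): buffer="xcn" (len 3), cursors c1@3 c2@3 c3@3 c4@3, authorship ...
After op 7 (insert('g')): buffer="xcngggg" (len 7), cursors c1@7 c2@7 c3@7 c4@7, authorship ...1234
Authorship (.=original, N=cursor N): . . . 1 2 3 4
Index 6: author = 4

Answer: cursor 4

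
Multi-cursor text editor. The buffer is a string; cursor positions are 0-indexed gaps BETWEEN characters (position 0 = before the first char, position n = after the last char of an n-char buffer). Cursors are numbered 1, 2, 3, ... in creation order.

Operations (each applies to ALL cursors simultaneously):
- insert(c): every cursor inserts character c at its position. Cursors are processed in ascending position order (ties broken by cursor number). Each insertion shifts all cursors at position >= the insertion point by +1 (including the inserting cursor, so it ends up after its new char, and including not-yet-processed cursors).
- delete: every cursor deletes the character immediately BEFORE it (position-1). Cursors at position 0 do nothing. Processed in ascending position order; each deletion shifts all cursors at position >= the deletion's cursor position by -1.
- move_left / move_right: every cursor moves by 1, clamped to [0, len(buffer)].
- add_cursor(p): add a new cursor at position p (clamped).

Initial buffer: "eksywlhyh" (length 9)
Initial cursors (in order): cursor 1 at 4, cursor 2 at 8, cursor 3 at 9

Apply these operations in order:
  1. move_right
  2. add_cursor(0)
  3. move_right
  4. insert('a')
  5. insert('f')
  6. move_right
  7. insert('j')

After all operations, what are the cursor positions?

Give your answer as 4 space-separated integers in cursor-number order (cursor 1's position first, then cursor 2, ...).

After op 1 (move_right): buffer="eksywlhyh" (len 9), cursors c1@5 c2@9 c3@9, authorship .........
After op 2 (add_cursor(0)): buffer="eksywlhyh" (len 9), cursors c4@0 c1@5 c2@9 c3@9, authorship .........
After op 3 (move_right): buffer="eksywlhyh" (len 9), cursors c4@1 c1@6 c2@9 c3@9, authorship .........
After op 4 (insert('a')): buffer="eaksywlahyhaa" (len 13), cursors c4@2 c1@8 c2@13 c3@13, authorship .4.....1...23
After op 5 (insert('f')): buffer="eafksywlafhyhaaff" (len 17), cursors c4@3 c1@10 c2@17 c3@17, authorship .44.....11...2323
After op 6 (move_right): buffer="eafksywlafhyhaaff" (len 17), cursors c4@4 c1@11 c2@17 c3@17, authorship .44.....11...2323
After op 7 (insert('j')): buffer="eafkjsywlafhjyhaaffjj" (len 21), cursors c4@5 c1@13 c2@21 c3@21, authorship .44.4....11.1..232323

Answer: 13 21 21 5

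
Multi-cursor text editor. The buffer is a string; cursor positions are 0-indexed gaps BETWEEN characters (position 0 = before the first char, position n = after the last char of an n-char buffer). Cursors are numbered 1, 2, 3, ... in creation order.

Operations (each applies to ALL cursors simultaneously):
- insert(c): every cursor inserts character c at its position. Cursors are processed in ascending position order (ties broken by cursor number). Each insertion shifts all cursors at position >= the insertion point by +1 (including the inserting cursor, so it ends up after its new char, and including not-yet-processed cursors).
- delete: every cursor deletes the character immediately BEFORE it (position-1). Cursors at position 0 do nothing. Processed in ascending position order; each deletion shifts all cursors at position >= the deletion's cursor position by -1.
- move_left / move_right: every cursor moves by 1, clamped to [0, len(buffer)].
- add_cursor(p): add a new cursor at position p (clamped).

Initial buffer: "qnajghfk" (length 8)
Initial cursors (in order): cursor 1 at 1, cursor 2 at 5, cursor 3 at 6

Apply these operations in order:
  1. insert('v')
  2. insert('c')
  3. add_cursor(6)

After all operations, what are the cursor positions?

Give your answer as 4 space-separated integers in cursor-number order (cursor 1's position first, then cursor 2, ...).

Answer: 3 9 12 6

Derivation:
After op 1 (insert('v')): buffer="qvnajgvhvfk" (len 11), cursors c1@2 c2@7 c3@9, authorship .1....2.3..
After op 2 (insert('c')): buffer="qvcnajgvchvcfk" (len 14), cursors c1@3 c2@9 c3@12, authorship .11....22.33..
After op 3 (add_cursor(6)): buffer="qvcnajgvchvcfk" (len 14), cursors c1@3 c4@6 c2@9 c3@12, authorship .11....22.33..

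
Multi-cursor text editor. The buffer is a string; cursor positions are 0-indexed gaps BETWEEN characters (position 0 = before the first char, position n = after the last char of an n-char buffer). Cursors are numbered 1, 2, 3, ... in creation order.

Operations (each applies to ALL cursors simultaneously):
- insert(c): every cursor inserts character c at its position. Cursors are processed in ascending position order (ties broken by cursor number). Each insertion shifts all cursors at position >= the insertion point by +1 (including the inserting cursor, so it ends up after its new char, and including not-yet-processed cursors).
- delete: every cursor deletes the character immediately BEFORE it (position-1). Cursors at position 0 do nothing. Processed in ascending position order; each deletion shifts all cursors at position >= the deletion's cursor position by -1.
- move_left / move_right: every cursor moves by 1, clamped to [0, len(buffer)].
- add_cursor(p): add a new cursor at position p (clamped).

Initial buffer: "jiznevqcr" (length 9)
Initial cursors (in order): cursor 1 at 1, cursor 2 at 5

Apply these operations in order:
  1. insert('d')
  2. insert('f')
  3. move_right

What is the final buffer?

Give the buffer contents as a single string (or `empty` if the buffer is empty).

After op 1 (insert('d')): buffer="jdiznedvqcr" (len 11), cursors c1@2 c2@7, authorship .1....2....
After op 2 (insert('f')): buffer="jdfiznedfvqcr" (len 13), cursors c1@3 c2@9, authorship .11....22....
After op 3 (move_right): buffer="jdfiznedfvqcr" (len 13), cursors c1@4 c2@10, authorship .11....22....

Answer: jdfiznedfvqcr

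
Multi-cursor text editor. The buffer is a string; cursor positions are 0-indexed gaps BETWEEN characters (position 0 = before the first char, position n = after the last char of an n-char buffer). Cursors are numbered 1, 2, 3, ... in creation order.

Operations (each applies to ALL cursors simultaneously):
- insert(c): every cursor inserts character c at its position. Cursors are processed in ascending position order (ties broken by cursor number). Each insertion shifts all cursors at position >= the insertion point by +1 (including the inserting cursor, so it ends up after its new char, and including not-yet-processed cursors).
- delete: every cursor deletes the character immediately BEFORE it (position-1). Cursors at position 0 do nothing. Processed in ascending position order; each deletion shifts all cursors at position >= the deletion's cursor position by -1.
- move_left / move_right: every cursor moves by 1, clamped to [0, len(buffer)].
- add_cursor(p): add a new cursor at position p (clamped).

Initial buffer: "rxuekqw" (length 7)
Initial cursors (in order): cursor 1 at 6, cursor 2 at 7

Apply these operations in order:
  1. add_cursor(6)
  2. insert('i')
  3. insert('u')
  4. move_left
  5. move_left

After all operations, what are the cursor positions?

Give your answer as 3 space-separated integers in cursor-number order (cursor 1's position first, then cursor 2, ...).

Answer: 8 11 8

Derivation:
After op 1 (add_cursor(6)): buffer="rxuekqw" (len 7), cursors c1@6 c3@6 c2@7, authorship .......
After op 2 (insert('i')): buffer="rxuekqiiwi" (len 10), cursors c1@8 c3@8 c2@10, authorship ......13.2
After op 3 (insert('u')): buffer="rxuekqiiuuwiu" (len 13), cursors c1@10 c3@10 c2@13, authorship ......1313.22
After op 4 (move_left): buffer="rxuekqiiuuwiu" (len 13), cursors c1@9 c3@9 c2@12, authorship ......1313.22
After op 5 (move_left): buffer="rxuekqiiuuwiu" (len 13), cursors c1@8 c3@8 c2@11, authorship ......1313.22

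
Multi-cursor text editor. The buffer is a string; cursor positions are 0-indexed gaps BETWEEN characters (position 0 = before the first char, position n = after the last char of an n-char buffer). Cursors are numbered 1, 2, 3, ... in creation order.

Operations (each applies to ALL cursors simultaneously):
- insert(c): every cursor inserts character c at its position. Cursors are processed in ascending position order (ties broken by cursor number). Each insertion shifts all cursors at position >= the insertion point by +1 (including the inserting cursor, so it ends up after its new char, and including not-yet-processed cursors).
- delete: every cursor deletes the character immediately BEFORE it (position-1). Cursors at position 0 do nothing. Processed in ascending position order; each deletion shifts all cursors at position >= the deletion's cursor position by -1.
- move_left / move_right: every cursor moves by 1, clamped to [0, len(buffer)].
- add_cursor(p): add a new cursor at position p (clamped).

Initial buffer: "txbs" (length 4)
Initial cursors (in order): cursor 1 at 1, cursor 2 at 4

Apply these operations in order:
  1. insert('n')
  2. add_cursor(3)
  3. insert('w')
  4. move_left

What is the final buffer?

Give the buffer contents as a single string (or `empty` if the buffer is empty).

After op 1 (insert('n')): buffer="tnxbsn" (len 6), cursors c1@2 c2@6, authorship .1...2
After op 2 (add_cursor(3)): buffer="tnxbsn" (len 6), cursors c1@2 c3@3 c2@6, authorship .1...2
After op 3 (insert('w')): buffer="tnwxwbsnw" (len 9), cursors c1@3 c3@5 c2@9, authorship .11.3..22
After op 4 (move_left): buffer="tnwxwbsnw" (len 9), cursors c1@2 c3@4 c2@8, authorship .11.3..22

Answer: tnwxwbsnw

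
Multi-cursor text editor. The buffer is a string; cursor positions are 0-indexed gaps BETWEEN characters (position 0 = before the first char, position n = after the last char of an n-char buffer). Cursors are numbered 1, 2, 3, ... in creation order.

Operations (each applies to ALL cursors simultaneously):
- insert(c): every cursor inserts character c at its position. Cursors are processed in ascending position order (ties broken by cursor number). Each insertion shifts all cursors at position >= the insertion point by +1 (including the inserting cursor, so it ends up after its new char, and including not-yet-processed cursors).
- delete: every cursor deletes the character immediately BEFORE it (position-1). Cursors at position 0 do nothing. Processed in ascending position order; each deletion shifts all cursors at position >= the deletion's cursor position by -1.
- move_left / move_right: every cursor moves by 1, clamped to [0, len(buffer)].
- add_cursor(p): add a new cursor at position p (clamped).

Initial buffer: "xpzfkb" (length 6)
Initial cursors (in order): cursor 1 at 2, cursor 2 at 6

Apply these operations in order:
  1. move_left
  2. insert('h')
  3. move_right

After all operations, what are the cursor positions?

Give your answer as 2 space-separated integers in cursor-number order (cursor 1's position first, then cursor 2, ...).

After op 1 (move_left): buffer="xpzfkb" (len 6), cursors c1@1 c2@5, authorship ......
After op 2 (insert('h')): buffer="xhpzfkhb" (len 8), cursors c1@2 c2@7, authorship .1....2.
After op 3 (move_right): buffer="xhpzfkhb" (len 8), cursors c1@3 c2@8, authorship .1....2.

Answer: 3 8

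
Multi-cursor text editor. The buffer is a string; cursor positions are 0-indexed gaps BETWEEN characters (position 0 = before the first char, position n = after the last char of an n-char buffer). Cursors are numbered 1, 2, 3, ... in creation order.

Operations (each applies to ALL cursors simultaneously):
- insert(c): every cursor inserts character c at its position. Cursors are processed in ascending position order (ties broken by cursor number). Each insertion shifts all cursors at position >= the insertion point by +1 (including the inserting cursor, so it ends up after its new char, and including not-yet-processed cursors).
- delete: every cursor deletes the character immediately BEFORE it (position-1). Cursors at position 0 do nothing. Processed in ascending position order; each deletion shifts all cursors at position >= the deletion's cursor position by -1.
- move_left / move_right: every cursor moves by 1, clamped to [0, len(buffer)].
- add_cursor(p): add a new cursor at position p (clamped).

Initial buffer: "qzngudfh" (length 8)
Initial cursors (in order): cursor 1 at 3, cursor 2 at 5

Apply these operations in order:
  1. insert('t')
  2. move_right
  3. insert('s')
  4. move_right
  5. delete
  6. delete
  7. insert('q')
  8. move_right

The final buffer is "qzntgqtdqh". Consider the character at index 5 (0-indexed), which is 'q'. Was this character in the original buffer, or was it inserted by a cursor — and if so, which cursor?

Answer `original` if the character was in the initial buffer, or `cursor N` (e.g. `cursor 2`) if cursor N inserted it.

After op 1 (insert('t')): buffer="qzntgutdfh" (len 10), cursors c1@4 c2@7, authorship ...1..2...
After op 2 (move_right): buffer="qzntgutdfh" (len 10), cursors c1@5 c2@8, authorship ...1..2...
After op 3 (insert('s')): buffer="qzntgsutdsfh" (len 12), cursors c1@6 c2@10, authorship ...1.1.2.2..
After op 4 (move_right): buffer="qzntgsutdsfh" (len 12), cursors c1@7 c2@11, authorship ...1.1.2.2..
After op 5 (delete): buffer="qzntgstdsh" (len 10), cursors c1@6 c2@9, authorship ...1.12.2.
After op 6 (delete): buffer="qzntgtdh" (len 8), cursors c1@5 c2@7, authorship ...1.2..
After op 7 (insert('q')): buffer="qzntgqtdqh" (len 10), cursors c1@6 c2@9, authorship ...1.12.2.
After op 8 (move_right): buffer="qzntgqtdqh" (len 10), cursors c1@7 c2@10, authorship ...1.12.2.
Authorship (.=original, N=cursor N): . . . 1 . 1 2 . 2 .
Index 5: author = 1

Answer: cursor 1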